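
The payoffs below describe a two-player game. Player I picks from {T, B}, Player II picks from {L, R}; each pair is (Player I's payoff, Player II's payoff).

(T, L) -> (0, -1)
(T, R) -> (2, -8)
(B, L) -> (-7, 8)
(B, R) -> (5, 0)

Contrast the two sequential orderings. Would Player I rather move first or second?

second

If Player I leads: Player II's best replies are T→L, B→L; Player I's induced payoffs 0, -7; outcome (T, L), payoffs (0, -1).
If Player II leads: Player I's best replies are L→T, R→B; Player II's induced payoffs -1, 0; outcome (B, R), payoffs (5, 0).
Player I gets 0 moving first and 5 moving second, so Player I prefers to move second.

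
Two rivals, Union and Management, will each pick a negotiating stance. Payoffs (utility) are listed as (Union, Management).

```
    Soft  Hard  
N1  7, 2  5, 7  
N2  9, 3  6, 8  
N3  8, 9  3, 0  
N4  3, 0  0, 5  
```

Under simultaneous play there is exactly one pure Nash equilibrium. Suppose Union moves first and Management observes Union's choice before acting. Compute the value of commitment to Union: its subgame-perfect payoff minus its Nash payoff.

2

Solve by backward induction (Union leads).
- N1: Management compares 2, 7 and picks Hard; Union would get 5.
- N2: Management compares 3, 8 and picks Hard; Union would get 6.
- N3: Management compares 9, 0 and picks Soft; Union would get 8.
- N4: Management compares 0, 5 and picks Hard; Union would get 0.
Union's induced payoffs are 5, 6, 8, 0, so Union commits to N3. Subgame-perfect outcome: (N3, Soft) with payoffs (8, 9).
For the simultaneous game, intersect best replies.
Union's best replies: Soft→N2; Hard→N2.
Management's best replies: N1→Hard; N2→Hard; N3→Soft; N4→Hard.
Only (N2, Hard) has each player best-responding; Nash payoffs (6, 8).
Union's commitment gain: 8 − 6 = 2.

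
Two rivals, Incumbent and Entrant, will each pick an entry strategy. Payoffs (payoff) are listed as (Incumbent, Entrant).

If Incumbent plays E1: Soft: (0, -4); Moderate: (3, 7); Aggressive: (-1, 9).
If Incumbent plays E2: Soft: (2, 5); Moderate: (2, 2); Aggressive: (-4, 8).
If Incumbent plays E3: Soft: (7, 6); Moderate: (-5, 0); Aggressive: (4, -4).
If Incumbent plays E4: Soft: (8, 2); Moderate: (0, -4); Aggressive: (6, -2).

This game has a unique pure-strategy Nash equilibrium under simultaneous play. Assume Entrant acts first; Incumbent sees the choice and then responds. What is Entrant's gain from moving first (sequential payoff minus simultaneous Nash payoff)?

Work backward from Incumbent's decision.
- Soft: BR = E4, leader payoff 2.
- Moderate: BR = E1, leader payoff 7.
- Aggressive: BR = E4, leader payoff -2.
Maximizing over 2, 7, -2, Entrant chooses Moderate. Subgame-perfect outcome: (E1, Moderate) with payoffs (3, 7).
Now find the simultaneous Nash equilibrium.
Incumbent's best replies: Soft→E4; Moderate→E1; Aggressive→E4.
Entrant's best replies: E1→Aggressive; E2→Aggressive; E3→Soft; E4→Soft.
Only (E4, Soft) has each player best-responding; Nash payoffs (8, 2).
Entrant's commitment gain: 7 − 2 = 5.

5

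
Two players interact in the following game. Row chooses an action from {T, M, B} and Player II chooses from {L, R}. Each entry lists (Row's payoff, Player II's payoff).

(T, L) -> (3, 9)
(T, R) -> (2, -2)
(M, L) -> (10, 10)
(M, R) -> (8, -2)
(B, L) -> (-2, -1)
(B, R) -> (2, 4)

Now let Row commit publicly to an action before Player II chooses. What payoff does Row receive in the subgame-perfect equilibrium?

10

Work backward from Player II's decision.
- T → Player II plays L (best of 9, -2); Row gets 3.
- M → Player II plays L (best of 10, -2); Row gets 10.
- B → Player II plays R (best of -1, 4); Row gets 2.
Row's induced payoffs are 3, 10, 2, so Row commits to M. Subgame-perfect outcome: (M, L) with payoffs (10, 10).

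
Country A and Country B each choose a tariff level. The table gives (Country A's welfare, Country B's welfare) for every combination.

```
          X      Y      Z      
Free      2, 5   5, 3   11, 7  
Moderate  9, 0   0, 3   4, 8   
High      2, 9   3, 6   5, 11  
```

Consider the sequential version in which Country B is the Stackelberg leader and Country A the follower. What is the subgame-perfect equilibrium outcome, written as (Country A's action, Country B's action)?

Work backward from Country A's decision.
- X → Country A plays Moderate (best of 2, 9, 2); Country B gets 0.
- Y → Country A plays Free (best of 5, 0, 3); Country B gets 3.
- Z → Country A plays Free (best of 11, 4, 5); Country B gets 7.
Country B's induced payoffs are 0, 3, 7, so Country B commits to Z. Subgame-perfect outcome: (Free, Z) with payoffs (11, 7).

(Free, Z)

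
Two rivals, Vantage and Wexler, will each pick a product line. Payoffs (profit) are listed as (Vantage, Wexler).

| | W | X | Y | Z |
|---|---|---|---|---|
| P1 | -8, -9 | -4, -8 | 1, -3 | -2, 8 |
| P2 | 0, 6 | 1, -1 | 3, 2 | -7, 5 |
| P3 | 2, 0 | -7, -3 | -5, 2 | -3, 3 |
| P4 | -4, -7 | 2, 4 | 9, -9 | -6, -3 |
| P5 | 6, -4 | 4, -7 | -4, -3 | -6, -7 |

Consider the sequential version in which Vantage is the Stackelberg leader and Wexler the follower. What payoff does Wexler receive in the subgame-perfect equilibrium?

Work backward from Wexler's decision.
- P1: Wexler compares -9, -8, -3, 8 and picks Z; Vantage would get -2.
- P2: Wexler compares 6, -1, 2, 5 and picks W; Vantage would get 0.
- P3: Wexler compares 0, -3, 2, 3 and picks Z; Vantage would get -3.
- P4: Wexler compares -7, 4, -9, -3 and picks X; Vantage would get 2.
- P5: Wexler compares -4, -7, -3, -7 and picks Y; Vantage would get -4.
Maximizing over -2, 0, -3, 2, -4, Vantage chooses P4. Subgame-perfect outcome: (P4, X) with payoffs (2, 4).

4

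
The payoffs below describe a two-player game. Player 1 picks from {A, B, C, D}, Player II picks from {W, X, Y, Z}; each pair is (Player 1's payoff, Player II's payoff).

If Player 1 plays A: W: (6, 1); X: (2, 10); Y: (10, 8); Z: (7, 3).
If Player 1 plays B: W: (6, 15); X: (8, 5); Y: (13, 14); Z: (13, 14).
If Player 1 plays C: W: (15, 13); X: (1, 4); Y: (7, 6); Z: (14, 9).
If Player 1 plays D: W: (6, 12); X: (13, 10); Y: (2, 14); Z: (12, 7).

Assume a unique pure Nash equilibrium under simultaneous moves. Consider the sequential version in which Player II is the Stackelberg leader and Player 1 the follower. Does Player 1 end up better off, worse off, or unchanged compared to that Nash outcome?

Solve by backward induction (Player II leads).
- W → Player 1 plays C (best of 6, 6, 15, 6); Player II gets 13.
- X → Player 1 plays D (best of 2, 8, 1, 13); Player II gets 10.
- Y → Player 1 plays B (best of 10, 13, 7, 2); Player II gets 14.
- Z → Player 1 plays C (best of 7, 13, 14, 12); Player II gets 9.
Maximizing over 13, 10, 14, 9, Player II chooses Y. Subgame-perfect outcome: (B, Y) with payoffs (13, 14).
Now find the simultaneous Nash equilibrium.
Player 1's best replies: W→C; X→D; Y→B; Z→C.
Player II's best replies: A→X; B→W; C→W; D→Y.
The unique mutual best reply is (C, W), giving (15, 13).
Player 1 earns 13 sequentially versus 15 at the Nash outcome: worse off.

worse off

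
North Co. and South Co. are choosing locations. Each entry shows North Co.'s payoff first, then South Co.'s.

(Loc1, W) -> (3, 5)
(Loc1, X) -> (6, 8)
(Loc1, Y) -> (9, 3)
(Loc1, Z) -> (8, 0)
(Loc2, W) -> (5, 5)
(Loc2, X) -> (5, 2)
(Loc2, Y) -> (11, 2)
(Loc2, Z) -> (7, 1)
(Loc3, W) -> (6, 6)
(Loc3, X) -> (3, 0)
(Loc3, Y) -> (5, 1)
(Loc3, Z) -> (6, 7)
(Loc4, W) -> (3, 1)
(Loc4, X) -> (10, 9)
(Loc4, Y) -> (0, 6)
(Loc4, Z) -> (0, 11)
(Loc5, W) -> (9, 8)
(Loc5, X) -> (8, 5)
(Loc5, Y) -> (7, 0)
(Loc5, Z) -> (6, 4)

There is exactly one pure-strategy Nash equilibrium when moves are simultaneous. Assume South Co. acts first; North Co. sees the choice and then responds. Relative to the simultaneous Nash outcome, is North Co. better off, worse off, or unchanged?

better off

Backward induction with South Co. moving first.
- W: North Co. compares 3, 5, 6, 3, 9 and picks Loc5; South Co. would get 8.
- X: North Co. compares 6, 5, 3, 10, 8 and picks Loc4; South Co. would get 9.
- Y: North Co. compares 9, 11, 5, 0, 7 and picks Loc2; South Co. would get 2.
- Z: North Co. compares 8, 7, 6, 0, 6 and picks Loc1; South Co. would get 0.
Maximizing over 8, 9, 2, 0, South Co. chooses X. Subgame-perfect outcome: (Loc4, X) with payoffs (10, 9).
Now find the simultaneous Nash equilibrium.
North Co.'s best replies: W→Loc5; X→Loc4; Y→Loc2; Z→Loc1.
South Co.'s best replies: Loc1→X; Loc2→W; Loc3→Z; Loc4→Z; Loc5→W.
Only (Loc5, W) has each player best-responding; Nash payoffs (9, 8).
North Co. earns 10 sequentially versus 9 at the Nash outcome: better off.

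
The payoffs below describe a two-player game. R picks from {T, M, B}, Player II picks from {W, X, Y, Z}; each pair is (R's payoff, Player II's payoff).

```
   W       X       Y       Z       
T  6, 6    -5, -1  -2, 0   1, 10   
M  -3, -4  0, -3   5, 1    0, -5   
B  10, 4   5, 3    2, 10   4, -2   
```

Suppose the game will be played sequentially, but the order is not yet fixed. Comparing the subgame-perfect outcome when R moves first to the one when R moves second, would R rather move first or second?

If R leads: Player II's best replies are T→Z, M→Y, B→Y; R's induced payoffs 1, 5, 2; outcome (M, Y), payoffs (5, 1).
If Player II leads: R's best replies are W→B, X→B, Y→M, Z→B; Player II's induced payoffs 4, 3, 1, -2; outcome (B, W), payoffs (10, 4).
R gets 5 moving first and 10 moving second, so R prefers to move second.

second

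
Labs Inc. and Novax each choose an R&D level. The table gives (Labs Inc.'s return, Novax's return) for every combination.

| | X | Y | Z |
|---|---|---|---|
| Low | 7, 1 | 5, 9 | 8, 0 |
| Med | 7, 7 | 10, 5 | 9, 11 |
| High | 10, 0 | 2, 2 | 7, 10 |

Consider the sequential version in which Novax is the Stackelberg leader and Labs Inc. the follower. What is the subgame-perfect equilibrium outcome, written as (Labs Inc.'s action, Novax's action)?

Labs Inc. best-responds to each possible Novax move:
- X: BR = High, leader payoff 0.
- Y: BR = Med, leader payoff 5.
- Z: BR = Med, leader payoff 11.
Among 0, 5, 11, the best is 11 at Z. Subgame-perfect outcome: (Med, Z) with payoffs (9, 11).

(Med, Z)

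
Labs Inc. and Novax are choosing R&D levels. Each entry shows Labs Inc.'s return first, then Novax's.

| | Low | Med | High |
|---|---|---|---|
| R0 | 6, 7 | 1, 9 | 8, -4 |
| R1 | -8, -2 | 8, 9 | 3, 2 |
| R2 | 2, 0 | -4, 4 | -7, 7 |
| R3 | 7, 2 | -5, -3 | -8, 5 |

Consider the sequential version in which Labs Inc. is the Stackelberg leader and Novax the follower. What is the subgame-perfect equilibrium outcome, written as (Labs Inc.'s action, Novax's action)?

(R1, Med)

Backward induction with Labs Inc. moving first.
- R0: Novax compares 7, 9, -4 and picks Med; Labs Inc. would get 1.
- R1: Novax compares -2, 9, 2 and picks Med; Labs Inc. would get 8.
- R2: Novax compares 0, 4, 7 and picks High; Labs Inc. would get -7.
- R3: Novax compares 2, -3, 5 and picks High; Labs Inc. would get -8.
Maximizing over 1, 8, -7, -8, Labs Inc. chooses R1. Subgame-perfect outcome: (R1, Med) with payoffs (8, 9).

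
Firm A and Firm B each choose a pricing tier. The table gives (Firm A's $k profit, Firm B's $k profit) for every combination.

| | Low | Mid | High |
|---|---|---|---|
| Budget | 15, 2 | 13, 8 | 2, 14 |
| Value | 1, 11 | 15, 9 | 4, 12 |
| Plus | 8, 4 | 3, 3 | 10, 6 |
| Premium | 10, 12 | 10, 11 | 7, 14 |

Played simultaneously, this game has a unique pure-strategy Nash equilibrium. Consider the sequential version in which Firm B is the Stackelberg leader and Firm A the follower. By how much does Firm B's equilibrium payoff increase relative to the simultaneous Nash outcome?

Backward induction with Firm B moving first.
- Low: Firm A compares 15, 1, 8, 10 and picks Budget; Firm B would get 2.
- Mid: Firm A compares 13, 15, 3, 10 and picks Value; Firm B would get 9.
- High: Firm A compares 2, 4, 10, 7 and picks Plus; Firm B would get 6.
Among 2, 9, 6, the best is 9 at Mid. Subgame-perfect outcome: (Value, Mid) with payoffs (15, 9).
Under simultaneous play:
Firm A's best replies: Low→Budget; Mid→Value; High→Plus.
Firm B's best replies: Budget→High; Value→High; Plus→High; Premium→High.
The unique mutual best reply is (Plus, High), giving (10, 6).
Firm B's commitment gain: 9 − 6 = 3.

3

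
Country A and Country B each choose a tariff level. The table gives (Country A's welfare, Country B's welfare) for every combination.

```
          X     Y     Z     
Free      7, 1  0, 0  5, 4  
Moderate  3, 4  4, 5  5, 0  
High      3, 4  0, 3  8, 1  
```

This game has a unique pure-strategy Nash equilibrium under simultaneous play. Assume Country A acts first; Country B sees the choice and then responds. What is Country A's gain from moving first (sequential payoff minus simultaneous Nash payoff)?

Work backward from Country B's decision.
- Free: Country B compares 1, 0, 4 and picks Z; Country A would get 5.
- Moderate: Country B compares 4, 5, 0 and picks Y; Country A would get 4.
- High: Country B compares 4, 3, 1 and picks X; Country A would get 3.
Country A's induced payoffs are 5, 4, 3, so Country A commits to Free. Subgame-perfect outcome: (Free, Z) with payoffs (5, 4).
Now find the simultaneous Nash equilibrium.
Country A's best replies: X→Free; Y→Moderate; Z→High.
Country B's best replies: Free→Z; Moderate→Y; High→X.
The unique mutual best reply is (Moderate, Y), giving (4, 5).
Country A's commitment gain: 5 − 4 = 1.

1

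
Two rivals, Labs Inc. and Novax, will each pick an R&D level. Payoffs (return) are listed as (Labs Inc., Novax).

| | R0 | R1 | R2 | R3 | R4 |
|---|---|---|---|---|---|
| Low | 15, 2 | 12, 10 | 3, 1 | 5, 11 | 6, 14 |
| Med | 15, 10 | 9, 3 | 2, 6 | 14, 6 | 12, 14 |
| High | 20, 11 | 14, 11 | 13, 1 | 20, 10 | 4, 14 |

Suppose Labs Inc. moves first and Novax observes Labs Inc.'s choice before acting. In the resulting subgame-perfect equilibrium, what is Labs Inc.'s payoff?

Novax best-responds to each possible Labs Inc. move:
- Low: BR = R4, leader payoff 6.
- Med: BR = R4, leader payoff 12.
- High: BR = R4, leader payoff 4.
Labs Inc.'s induced payoffs are 6, 12, 4, so Labs Inc. commits to Med. Subgame-perfect outcome: (Med, R4) with payoffs (12, 14).

12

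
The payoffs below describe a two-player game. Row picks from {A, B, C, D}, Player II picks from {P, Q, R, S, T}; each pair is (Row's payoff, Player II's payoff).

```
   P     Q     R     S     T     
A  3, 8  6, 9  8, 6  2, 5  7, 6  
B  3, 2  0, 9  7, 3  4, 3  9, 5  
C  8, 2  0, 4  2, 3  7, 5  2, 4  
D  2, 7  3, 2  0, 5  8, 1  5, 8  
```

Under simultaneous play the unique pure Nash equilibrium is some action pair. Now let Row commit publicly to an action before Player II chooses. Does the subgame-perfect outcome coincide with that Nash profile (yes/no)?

Solve by backward induction (Row leads).
- A: Player II compares 8, 9, 6, 5, 6 and picks Q; Row would get 6.
- B: Player II compares 2, 9, 3, 3, 5 and picks Q; Row would get 0.
- C: Player II compares 2, 4, 3, 5, 4 and picks S; Row would get 7.
- D: Player II compares 7, 2, 5, 1, 8 and picks T; Row would get 5.
Maximizing over 6, 0, 7, 5, Row chooses C. Subgame-perfect outcome: (C, S) with payoffs (7, 5).
For the simultaneous game, intersect best replies.
Row's best replies: P→C; Q→A; R→A; S→D; T→B.
Player II's best replies: A→Q; B→Q; C→S; D→T.
Only (A, Q) has each player best-responding; Nash payoffs (6, 9).
Sequential outcome (C, S) differs from the Nash profile (A, Q).

no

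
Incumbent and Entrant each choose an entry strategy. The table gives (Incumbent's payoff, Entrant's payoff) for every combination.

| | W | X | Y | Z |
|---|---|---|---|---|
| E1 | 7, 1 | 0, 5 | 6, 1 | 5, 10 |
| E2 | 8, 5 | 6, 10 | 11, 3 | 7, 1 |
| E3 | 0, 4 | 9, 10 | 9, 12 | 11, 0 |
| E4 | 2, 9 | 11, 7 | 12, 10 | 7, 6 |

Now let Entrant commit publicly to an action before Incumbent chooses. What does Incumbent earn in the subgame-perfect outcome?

12

Incumbent best-responds to each possible Entrant move:
- W: Incumbent compares 7, 8, 0, 2 and picks E2; Entrant would get 5.
- X: Incumbent compares 0, 6, 9, 11 and picks E4; Entrant would get 7.
- Y: Incumbent compares 6, 11, 9, 12 and picks E4; Entrant would get 10.
- Z: Incumbent compares 5, 7, 11, 7 and picks E3; Entrant would get 0.
Among 5, 7, 10, 0, the best is 10 at Y. Subgame-perfect outcome: (E4, Y) with payoffs (12, 10).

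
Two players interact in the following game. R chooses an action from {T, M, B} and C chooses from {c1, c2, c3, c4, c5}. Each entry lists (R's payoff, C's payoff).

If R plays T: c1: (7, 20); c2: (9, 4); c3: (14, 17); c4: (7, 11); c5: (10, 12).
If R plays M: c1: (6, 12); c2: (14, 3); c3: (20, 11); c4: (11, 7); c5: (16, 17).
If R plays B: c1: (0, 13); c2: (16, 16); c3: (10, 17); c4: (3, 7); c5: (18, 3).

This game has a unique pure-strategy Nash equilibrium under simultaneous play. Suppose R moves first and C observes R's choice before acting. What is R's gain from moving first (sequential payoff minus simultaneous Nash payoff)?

9

C best-responds to each possible R move:
- T: BR = c1, leader payoff 7.
- M: BR = c5, leader payoff 16.
- B: BR = c3, leader payoff 10.
Among 7, 16, 10, the best is 16 at M. Subgame-perfect outcome: (M, c5) with payoffs (16, 17).
Now find the simultaneous Nash equilibrium.
R's best replies: c1→T; c2→B; c3→M; c4→M; c5→B.
C's best replies: T→c1; M→c5; B→c3.
The unique mutual best reply is (T, c1), giving (7, 20).
R's commitment gain: 16 − 7 = 9.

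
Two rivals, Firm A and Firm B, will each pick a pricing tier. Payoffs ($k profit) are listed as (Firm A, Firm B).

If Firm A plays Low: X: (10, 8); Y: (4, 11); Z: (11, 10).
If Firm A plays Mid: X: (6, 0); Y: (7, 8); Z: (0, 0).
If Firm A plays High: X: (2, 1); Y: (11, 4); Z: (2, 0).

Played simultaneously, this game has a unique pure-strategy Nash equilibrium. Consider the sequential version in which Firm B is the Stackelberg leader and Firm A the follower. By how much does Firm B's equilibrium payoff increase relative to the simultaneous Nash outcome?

Backward induction with Firm B moving first.
- X: BR = Low, leader payoff 8.
- Y: BR = High, leader payoff 4.
- Z: BR = Low, leader payoff 10.
Among 8, 4, 10, the best is 10 at Z. Subgame-perfect outcome: (Low, Z) with payoffs (11, 10).
For the simultaneous game, intersect best replies.
Firm A's best replies: X→Low; Y→High; Z→Low.
Firm B's best replies: Low→Y; Mid→Y; High→Y.
The unique mutual best reply is (High, Y), giving (11, 4).
Firm B's commitment gain: 10 − 4 = 6.

6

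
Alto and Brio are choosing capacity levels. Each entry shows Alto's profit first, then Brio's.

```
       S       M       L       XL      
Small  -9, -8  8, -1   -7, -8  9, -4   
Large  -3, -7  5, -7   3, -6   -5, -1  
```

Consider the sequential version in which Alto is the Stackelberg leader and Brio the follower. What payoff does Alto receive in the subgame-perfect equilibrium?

Brio best-responds to each possible Alto move:
- Small: BR = M, leader payoff 8.
- Large: BR = XL, leader payoff -5.
Maximizing over 8, -5, Alto chooses Small. Subgame-perfect outcome: (Small, M) with payoffs (8, -1).

8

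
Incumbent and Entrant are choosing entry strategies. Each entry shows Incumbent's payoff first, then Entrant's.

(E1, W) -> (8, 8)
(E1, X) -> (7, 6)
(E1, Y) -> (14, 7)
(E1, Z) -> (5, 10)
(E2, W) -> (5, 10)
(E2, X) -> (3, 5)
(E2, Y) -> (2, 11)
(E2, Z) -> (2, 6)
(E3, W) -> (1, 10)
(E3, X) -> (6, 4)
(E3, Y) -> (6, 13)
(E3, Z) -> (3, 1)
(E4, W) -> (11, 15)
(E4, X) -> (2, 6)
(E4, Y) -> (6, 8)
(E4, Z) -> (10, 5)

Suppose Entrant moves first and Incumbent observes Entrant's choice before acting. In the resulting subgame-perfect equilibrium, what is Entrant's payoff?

15

Solve by backward induction (Entrant leads).
- W: BR = E4, leader payoff 15.
- X: BR = E1, leader payoff 6.
- Y: BR = E1, leader payoff 7.
- Z: BR = E4, leader payoff 5.
Entrant's induced payoffs are 15, 6, 7, 5, so Entrant commits to W. Subgame-perfect outcome: (E4, W) with payoffs (11, 15).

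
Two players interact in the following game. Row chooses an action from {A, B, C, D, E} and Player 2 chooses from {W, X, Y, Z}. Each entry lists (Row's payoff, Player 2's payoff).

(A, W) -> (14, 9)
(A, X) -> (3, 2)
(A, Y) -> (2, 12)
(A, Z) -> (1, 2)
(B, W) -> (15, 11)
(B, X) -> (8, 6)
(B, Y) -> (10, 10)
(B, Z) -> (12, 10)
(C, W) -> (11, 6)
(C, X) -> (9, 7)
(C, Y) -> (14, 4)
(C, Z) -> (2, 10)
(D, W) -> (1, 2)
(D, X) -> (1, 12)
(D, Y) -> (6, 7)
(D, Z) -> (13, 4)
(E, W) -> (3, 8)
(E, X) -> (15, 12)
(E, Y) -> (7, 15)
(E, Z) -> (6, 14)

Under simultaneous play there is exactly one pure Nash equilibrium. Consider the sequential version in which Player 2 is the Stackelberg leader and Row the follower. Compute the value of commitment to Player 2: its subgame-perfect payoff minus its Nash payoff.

1

Backward induction with Player 2 moving first.
- W → Row plays B (best of 14, 15, 11, 1, 3); Player 2 gets 11.
- X → Row plays E (best of 3, 8, 9, 1, 15); Player 2 gets 12.
- Y → Row plays C (best of 2, 10, 14, 6, 7); Player 2 gets 4.
- Z → Row plays D (best of 1, 12, 2, 13, 6); Player 2 gets 4.
Player 2's induced payoffs are 11, 12, 4, 4, so Player 2 commits to X. Subgame-perfect outcome: (E, X) with payoffs (15, 12).
Under simultaneous play:
Row's best replies: W→B; X→E; Y→C; Z→D.
Player 2's best replies: A→Y; B→W; C→Z; D→X; E→Y.
Only (B, W) has each player best-responding; Nash payoffs (15, 11).
Player 2's commitment gain: 12 − 11 = 1.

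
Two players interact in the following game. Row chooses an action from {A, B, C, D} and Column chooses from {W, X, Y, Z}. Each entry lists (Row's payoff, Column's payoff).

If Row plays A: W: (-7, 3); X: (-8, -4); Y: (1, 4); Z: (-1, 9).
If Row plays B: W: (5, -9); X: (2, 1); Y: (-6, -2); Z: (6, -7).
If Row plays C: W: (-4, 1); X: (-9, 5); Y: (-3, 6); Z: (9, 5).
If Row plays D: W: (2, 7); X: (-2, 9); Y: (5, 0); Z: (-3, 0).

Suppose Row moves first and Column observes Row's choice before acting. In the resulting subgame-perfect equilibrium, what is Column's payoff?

Backward induction with Row moving first.
- A → Column plays Z (best of 3, -4, 4, 9); Row gets -1.
- B → Column plays X (best of -9, 1, -2, -7); Row gets 2.
- C → Column plays Y (best of 1, 5, 6, 5); Row gets -3.
- D → Column plays X (best of 7, 9, 0, 0); Row gets -2.
Row's induced payoffs are -1, 2, -3, -2, so Row commits to B. Subgame-perfect outcome: (B, X) with payoffs (2, 1).

1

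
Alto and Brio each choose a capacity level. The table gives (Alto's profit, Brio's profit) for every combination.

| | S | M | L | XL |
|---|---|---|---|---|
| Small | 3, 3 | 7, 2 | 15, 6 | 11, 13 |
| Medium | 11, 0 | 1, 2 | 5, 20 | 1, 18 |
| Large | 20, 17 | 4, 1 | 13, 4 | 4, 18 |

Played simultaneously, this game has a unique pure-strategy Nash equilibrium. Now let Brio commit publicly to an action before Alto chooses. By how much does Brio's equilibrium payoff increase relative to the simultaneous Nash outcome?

4

Solve by backward induction (Brio leads).
- S: Alto compares 3, 11, 20 and picks Large; Brio would get 17.
- M: Alto compares 7, 1, 4 and picks Small; Brio would get 2.
- L: Alto compares 15, 5, 13 and picks Small; Brio would get 6.
- XL: Alto compares 11, 1, 4 and picks Small; Brio would get 13.
Maximizing over 17, 2, 6, 13, Brio chooses S. Subgame-perfect outcome: (Large, S) with payoffs (20, 17).
For the simultaneous game, intersect best replies.
Alto's best replies: S→Large; M→Small; L→Small; XL→Small.
Brio's best replies: Small→XL; Medium→L; Large→XL.
The unique mutual best reply is (Small, XL), giving (11, 13).
Brio's commitment gain: 17 − 13 = 4.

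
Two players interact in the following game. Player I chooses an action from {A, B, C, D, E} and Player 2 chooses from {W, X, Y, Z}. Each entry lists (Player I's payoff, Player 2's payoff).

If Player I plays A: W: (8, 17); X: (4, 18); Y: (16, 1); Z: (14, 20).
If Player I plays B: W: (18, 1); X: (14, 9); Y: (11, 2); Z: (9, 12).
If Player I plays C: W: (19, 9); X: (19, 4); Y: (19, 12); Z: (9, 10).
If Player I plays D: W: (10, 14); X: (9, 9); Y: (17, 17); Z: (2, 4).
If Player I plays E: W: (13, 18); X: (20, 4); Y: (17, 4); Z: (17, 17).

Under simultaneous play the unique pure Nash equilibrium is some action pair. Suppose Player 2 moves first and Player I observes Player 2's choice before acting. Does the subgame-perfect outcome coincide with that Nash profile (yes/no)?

Solve by backward induction (Player 2 leads).
- W → Player I plays C (best of 8, 18, 19, 10, 13); Player 2 gets 9.
- X → Player I plays E (best of 4, 14, 19, 9, 20); Player 2 gets 4.
- Y → Player I plays C (best of 16, 11, 19, 17, 17); Player 2 gets 12.
- Z → Player I plays E (best of 14, 9, 9, 2, 17); Player 2 gets 17.
Maximizing over 9, 4, 12, 17, Player 2 chooses Z. Subgame-perfect outcome: (E, Z) with payoffs (17, 17).
For the simultaneous game, intersect best replies.
Player I's best replies: W→C; X→E; Y→C; Z→E.
Player 2's best replies: A→Z; B→Z; C→Y; D→Y; E→W.
Only (C, Y) has each player best-responding; Nash payoffs (19, 12).
Sequential outcome (E, Z) differs from the Nash profile (C, Y).

no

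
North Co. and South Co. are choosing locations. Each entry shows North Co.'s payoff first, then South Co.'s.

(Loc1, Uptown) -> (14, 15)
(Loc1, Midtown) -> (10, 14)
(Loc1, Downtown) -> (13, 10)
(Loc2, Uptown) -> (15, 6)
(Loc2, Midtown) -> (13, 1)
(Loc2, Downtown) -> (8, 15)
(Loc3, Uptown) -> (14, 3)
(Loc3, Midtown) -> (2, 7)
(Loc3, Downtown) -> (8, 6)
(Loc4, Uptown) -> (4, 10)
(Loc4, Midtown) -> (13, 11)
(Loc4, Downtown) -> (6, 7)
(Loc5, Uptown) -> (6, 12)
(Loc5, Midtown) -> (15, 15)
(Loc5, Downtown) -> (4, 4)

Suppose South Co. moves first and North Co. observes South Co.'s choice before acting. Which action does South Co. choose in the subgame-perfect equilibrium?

Midtown

North Co. best-responds to each possible South Co. move:
- Uptown: North Co. compares 14, 15, 14, 4, 6 and picks Loc2; South Co. would get 6.
- Midtown: North Co. compares 10, 13, 2, 13, 15 and picks Loc5; South Co. would get 15.
- Downtown: North Co. compares 13, 8, 8, 6, 4 and picks Loc1; South Co. would get 10.
South Co.'s induced payoffs are 6, 15, 10, so South Co. commits to Midtown. Subgame-perfect outcome: (Loc5, Midtown) with payoffs (15, 15).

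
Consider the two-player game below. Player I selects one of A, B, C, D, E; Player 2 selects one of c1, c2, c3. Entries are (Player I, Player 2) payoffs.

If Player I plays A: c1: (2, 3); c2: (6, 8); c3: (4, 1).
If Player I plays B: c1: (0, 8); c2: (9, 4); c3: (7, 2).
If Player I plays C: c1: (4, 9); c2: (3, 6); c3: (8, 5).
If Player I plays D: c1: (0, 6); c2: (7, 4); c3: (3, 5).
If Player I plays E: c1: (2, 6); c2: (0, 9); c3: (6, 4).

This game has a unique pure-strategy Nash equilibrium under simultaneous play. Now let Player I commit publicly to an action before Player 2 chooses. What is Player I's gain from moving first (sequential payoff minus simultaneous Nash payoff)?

2

Backward induction with Player I moving first.
- A: BR = c2, leader payoff 6.
- B: BR = c1, leader payoff 0.
- C: BR = c1, leader payoff 4.
- D: BR = c1, leader payoff 0.
- E: BR = c2, leader payoff 0.
Maximizing over 6, 0, 4, 0, 0, Player I chooses A. Subgame-perfect outcome: (A, c2) with payoffs (6, 8).
Now find the simultaneous Nash equilibrium.
Player I's best replies: c1→C; c2→B; c3→C.
Player 2's best replies: A→c2; B→c1; C→c1; D→c1; E→c2.
The unique mutual best reply is (C, c1), giving (4, 9).
Player I's commitment gain: 6 − 4 = 2.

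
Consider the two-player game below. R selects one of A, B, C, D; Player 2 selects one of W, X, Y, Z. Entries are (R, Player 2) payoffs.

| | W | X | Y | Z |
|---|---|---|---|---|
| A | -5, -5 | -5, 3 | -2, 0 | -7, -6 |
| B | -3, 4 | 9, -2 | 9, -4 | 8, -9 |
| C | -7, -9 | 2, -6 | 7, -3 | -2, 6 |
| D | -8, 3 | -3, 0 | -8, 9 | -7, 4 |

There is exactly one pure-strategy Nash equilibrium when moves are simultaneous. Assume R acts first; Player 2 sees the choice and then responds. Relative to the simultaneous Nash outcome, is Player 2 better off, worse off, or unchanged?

Work backward from Player 2's decision.
- A: BR = X, leader payoff -5.
- B: BR = W, leader payoff -3.
- C: BR = Z, leader payoff -2.
- D: BR = Y, leader payoff -8.
R's induced payoffs are -5, -3, -2, -8, so R commits to C. Subgame-perfect outcome: (C, Z) with payoffs (-2, 6).
Under simultaneous play:
R's best replies: W→B; X→B; Y→B; Z→B.
Player 2's best replies: A→X; B→W; C→Z; D→Y.
Only (B, W) has each player best-responding; Nash payoffs (-3, 4).
Player 2 earns 6 sequentially versus 4 at the Nash outcome: better off.

better off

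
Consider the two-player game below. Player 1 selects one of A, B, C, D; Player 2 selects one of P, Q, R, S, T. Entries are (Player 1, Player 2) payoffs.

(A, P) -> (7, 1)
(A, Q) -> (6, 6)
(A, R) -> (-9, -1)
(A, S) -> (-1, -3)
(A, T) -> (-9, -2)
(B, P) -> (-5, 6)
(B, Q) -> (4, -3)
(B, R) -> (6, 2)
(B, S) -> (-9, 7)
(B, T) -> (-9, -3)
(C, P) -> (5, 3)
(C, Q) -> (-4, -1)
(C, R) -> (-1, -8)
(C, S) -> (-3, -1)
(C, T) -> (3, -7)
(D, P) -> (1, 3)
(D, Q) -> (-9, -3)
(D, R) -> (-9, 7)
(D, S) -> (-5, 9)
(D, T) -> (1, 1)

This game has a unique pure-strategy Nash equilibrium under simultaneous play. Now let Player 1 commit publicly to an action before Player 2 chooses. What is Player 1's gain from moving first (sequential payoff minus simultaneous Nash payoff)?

0

Backward induction with Player 1 moving first.
- A → Player 2 plays Q (best of 1, 6, -1, -3, -2); Player 1 gets 6.
- B → Player 2 plays S (best of 6, -3, 2, 7, -3); Player 1 gets -9.
- C → Player 2 plays P (best of 3, -1, -8, -1, -7); Player 1 gets 5.
- D → Player 2 plays S (best of 3, -3, 7, 9, 1); Player 1 gets -5.
Player 1's induced payoffs are 6, -9, 5, -5, so Player 1 commits to A. Subgame-perfect outcome: (A, Q) with payoffs (6, 6).
For the simultaneous game, intersect best replies.
Player 1's best replies: P→A; Q→A; R→B; S→A; T→C.
Player 2's best replies: A→Q; B→S; C→P; D→S.
Only (A, Q) has each player best-responding; Nash payoffs (6, 6).
Player 1's commitment gain: 6 − 6 = 0.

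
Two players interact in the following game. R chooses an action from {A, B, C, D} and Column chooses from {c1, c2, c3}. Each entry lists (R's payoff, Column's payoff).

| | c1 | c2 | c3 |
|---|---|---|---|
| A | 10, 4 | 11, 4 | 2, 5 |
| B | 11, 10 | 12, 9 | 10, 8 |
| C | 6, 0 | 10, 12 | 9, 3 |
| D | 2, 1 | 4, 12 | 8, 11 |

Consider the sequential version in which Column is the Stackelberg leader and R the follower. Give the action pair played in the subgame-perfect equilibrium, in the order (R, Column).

(B, c1)

Work backward from R's decision.
- c1 → R plays B (best of 10, 11, 6, 2); Column gets 10.
- c2 → R plays B (best of 11, 12, 10, 4); Column gets 9.
- c3 → R plays B (best of 2, 10, 9, 8); Column gets 8.
Maximizing over 10, 9, 8, Column chooses c1. Subgame-perfect outcome: (B, c1) with payoffs (11, 10).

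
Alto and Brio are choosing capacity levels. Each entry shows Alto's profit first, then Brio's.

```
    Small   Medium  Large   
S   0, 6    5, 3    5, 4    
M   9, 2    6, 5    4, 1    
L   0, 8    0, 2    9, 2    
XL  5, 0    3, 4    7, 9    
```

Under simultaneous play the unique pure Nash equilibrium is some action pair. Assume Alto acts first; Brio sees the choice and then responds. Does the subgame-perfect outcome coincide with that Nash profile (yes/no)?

Solve by backward induction (Alto leads).
- S: Brio compares 6, 3, 4 and picks Small; Alto would get 0.
- M: Brio compares 2, 5, 1 and picks Medium; Alto would get 6.
- L: Brio compares 8, 2, 2 and picks Small; Alto would get 0.
- XL: Brio compares 0, 4, 9 and picks Large; Alto would get 7.
Alto's induced payoffs are 0, 6, 0, 7, so Alto commits to XL. Subgame-perfect outcome: (XL, Large) with payoffs (7, 9).
Now find the simultaneous Nash equilibrium.
Alto's best replies: Small→M; Medium→M; Large→L.
Brio's best replies: S→Small; M→Medium; L→Small; XL→Large.
Only (M, Medium) has each player best-responding; Nash payoffs (6, 5).
Sequential outcome (XL, Large) differs from the Nash profile (M, Medium).

no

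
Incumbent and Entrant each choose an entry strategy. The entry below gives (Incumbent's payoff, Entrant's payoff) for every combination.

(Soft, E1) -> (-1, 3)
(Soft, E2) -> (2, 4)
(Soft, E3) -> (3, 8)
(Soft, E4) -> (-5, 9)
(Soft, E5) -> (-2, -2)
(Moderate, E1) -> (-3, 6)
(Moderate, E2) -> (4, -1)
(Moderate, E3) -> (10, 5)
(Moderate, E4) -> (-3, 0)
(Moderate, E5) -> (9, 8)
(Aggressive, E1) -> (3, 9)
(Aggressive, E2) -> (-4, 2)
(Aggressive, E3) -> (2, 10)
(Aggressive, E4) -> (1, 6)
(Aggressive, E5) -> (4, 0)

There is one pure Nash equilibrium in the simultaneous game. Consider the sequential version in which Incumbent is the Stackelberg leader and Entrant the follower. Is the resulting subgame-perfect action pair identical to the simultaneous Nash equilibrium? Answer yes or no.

Work backward from Entrant's decision.
- Soft: BR = E4, leader payoff -5.
- Moderate: BR = E5, leader payoff 9.
- Aggressive: BR = E3, leader payoff 2.
Maximizing over -5, 9, 2, Incumbent chooses Moderate. Subgame-perfect outcome: (Moderate, E5) with payoffs (9, 8).
Under simultaneous play:
Incumbent's best replies: E1→Aggressive; E2→Moderate; E3→Moderate; E4→Aggressive; E5→Moderate.
Entrant's best replies: Soft→E4; Moderate→E5; Aggressive→E3.
The unique mutual best reply is (Moderate, E5), giving (9, 8).
Sequential outcome (Moderate, E5) coincides with the Nash profile (Moderate, E5).

yes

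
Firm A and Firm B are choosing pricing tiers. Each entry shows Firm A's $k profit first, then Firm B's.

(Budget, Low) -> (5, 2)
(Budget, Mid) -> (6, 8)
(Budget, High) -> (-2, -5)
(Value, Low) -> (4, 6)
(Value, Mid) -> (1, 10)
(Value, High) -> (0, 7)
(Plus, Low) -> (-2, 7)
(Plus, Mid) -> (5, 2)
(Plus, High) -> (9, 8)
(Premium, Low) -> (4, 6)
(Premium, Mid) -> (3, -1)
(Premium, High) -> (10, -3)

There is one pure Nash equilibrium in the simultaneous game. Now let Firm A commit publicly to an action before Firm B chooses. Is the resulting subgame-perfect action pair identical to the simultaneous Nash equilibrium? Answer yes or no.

no

Work backward from Firm B's decision.
- Budget → Firm B plays Mid (best of 2, 8, -5); Firm A gets 6.
- Value → Firm B plays Mid (best of 6, 10, 7); Firm A gets 1.
- Plus → Firm B plays High (best of 7, 2, 8); Firm A gets 9.
- Premium → Firm B plays Low (best of 6, -1, -3); Firm A gets 4.
Maximizing over 6, 1, 9, 4, Firm A chooses Plus. Subgame-perfect outcome: (Plus, High) with payoffs (9, 8).
Now find the simultaneous Nash equilibrium.
Firm A's best replies: Low→Budget; Mid→Budget; High→Premium.
Firm B's best replies: Budget→Mid; Value→Mid; Plus→High; Premium→Low.
Only (Budget, Mid) has each player best-responding; Nash payoffs (6, 8).
Sequential outcome (Plus, High) differs from the Nash profile (Budget, Mid).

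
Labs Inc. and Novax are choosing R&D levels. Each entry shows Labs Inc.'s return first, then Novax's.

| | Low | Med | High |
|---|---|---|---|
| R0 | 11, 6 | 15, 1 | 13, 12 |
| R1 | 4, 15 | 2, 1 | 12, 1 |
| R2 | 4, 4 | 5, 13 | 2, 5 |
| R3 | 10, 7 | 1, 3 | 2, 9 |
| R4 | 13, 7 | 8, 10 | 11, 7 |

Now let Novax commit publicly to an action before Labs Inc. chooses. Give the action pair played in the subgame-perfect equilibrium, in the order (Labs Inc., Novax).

(R0, High)

Solve by backward induction (Novax leads).
- Low → Labs Inc. plays R4 (best of 11, 4, 4, 10, 13); Novax gets 7.
- Med → Labs Inc. plays R0 (best of 15, 2, 5, 1, 8); Novax gets 1.
- High → Labs Inc. plays R0 (best of 13, 12, 2, 2, 11); Novax gets 12.
Novax's induced payoffs are 7, 1, 12, so Novax commits to High. Subgame-perfect outcome: (R0, High) with payoffs (13, 12).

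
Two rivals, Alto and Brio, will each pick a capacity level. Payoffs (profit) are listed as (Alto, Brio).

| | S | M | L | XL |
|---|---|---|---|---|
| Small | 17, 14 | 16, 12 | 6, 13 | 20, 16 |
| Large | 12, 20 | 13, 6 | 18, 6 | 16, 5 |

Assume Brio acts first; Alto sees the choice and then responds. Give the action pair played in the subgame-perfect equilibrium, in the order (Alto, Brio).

Solve by backward induction (Brio leads).
- S: BR = Small, leader payoff 14.
- M: BR = Small, leader payoff 12.
- L: BR = Large, leader payoff 6.
- XL: BR = Small, leader payoff 16.
Maximizing over 14, 12, 6, 16, Brio chooses XL. Subgame-perfect outcome: (Small, XL) with payoffs (20, 16).

(Small, XL)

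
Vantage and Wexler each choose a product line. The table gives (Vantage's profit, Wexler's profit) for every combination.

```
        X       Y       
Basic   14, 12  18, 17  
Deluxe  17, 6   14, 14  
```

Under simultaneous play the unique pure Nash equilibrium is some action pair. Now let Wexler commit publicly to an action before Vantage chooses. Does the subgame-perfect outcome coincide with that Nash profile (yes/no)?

Solve by backward induction (Wexler leads).
- X: Vantage compares 14, 17 and picks Deluxe; Wexler would get 6.
- Y: Vantage compares 18, 14 and picks Basic; Wexler would get 17.
Wexler's induced payoffs are 6, 17, so Wexler commits to Y. Subgame-perfect outcome: (Basic, Y) with payoffs (18, 17).
Now find the simultaneous Nash equilibrium.
Vantage's best replies: X→Deluxe; Y→Basic.
Wexler's best replies: Basic→Y; Deluxe→Y.
Only (Basic, Y) has each player best-responding; Nash payoffs (18, 17).
Sequential outcome (Basic, Y) coincides with the Nash profile (Basic, Y).

yes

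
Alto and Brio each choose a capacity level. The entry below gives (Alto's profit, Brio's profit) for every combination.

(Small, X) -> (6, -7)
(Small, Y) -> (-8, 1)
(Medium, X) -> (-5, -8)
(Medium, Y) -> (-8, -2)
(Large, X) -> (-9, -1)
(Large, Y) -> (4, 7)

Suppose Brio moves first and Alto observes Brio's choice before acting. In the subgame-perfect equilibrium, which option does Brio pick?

Y

Solve by backward induction (Brio leads).
- X: Alto compares 6, -5, -9 and picks Small; Brio would get -7.
- Y: Alto compares -8, -8, 4 and picks Large; Brio would get 7.
Brio's induced payoffs are -7, 7, so Brio commits to Y. Subgame-perfect outcome: (Large, Y) with payoffs (4, 7).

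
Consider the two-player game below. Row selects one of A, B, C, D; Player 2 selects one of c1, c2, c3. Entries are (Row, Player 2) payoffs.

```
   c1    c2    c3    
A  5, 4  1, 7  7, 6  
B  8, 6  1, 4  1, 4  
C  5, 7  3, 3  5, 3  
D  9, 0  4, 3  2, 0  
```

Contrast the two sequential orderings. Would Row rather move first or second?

first

If Row leads: Player 2's best replies are A→c2, B→c1, C→c1, D→c2; Row's induced payoffs 1, 8, 5, 4; outcome (B, c1), payoffs (8, 6).
If Player 2 leads: Row's best replies are c1→D, c2→D, c3→A; Player 2's induced payoffs 0, 3, 6; outcome (A, c3), payoffs (7, 6).
Row gets 8 moving first and 7 moving second, so Row prefers to move first.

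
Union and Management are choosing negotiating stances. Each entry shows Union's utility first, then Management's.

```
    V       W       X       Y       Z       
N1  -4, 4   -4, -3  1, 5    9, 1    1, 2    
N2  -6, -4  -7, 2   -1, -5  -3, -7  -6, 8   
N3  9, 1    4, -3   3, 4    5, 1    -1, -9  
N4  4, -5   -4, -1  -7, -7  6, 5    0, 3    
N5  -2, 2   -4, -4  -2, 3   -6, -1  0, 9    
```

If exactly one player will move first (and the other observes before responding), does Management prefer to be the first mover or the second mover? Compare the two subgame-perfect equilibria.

If Union leads: Management's best replies are N1→X, N2→Z, N3→X, N4→Y, N5→Z; Union's induced payoffs 1, -6, 3, 6, 0; outcome (N4, Y), payoffs (6, 5).
If Management leads: Union's best replies are V→N3, W→N3, X→N3, Y→N1, Z→N1; Management's induced payoffs 1, -3, 4, 1, 2; outcome (N3, X), payoffs (3, 4).
Management gets 4 moving first and 5 moving second, so Management prefers to move second.

second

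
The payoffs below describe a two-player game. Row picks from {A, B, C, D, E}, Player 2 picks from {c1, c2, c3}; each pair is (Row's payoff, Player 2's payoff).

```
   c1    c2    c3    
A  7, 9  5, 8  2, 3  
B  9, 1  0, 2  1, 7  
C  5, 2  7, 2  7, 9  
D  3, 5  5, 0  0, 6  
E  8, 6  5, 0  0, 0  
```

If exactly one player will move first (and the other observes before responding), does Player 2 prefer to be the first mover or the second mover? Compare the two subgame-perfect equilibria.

first

If Row leads: Player 2's best replies are A→c1, B→c3, C→c3, D→c3, E→c1; Row's induced payoffs 7, 1, 7, 0, 8; outcome (E, c1), payoffs (8, 6).
If Player 2 leads: Row's best replies are c1→B, c2→C, c3→C; Player 2's induced payoffs 1, 2, 9; outcome (C, c3), payoffs (7, 9).
Player 2 gets 9 moving first and 6 moving second, so Player 2 prefers to move first.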